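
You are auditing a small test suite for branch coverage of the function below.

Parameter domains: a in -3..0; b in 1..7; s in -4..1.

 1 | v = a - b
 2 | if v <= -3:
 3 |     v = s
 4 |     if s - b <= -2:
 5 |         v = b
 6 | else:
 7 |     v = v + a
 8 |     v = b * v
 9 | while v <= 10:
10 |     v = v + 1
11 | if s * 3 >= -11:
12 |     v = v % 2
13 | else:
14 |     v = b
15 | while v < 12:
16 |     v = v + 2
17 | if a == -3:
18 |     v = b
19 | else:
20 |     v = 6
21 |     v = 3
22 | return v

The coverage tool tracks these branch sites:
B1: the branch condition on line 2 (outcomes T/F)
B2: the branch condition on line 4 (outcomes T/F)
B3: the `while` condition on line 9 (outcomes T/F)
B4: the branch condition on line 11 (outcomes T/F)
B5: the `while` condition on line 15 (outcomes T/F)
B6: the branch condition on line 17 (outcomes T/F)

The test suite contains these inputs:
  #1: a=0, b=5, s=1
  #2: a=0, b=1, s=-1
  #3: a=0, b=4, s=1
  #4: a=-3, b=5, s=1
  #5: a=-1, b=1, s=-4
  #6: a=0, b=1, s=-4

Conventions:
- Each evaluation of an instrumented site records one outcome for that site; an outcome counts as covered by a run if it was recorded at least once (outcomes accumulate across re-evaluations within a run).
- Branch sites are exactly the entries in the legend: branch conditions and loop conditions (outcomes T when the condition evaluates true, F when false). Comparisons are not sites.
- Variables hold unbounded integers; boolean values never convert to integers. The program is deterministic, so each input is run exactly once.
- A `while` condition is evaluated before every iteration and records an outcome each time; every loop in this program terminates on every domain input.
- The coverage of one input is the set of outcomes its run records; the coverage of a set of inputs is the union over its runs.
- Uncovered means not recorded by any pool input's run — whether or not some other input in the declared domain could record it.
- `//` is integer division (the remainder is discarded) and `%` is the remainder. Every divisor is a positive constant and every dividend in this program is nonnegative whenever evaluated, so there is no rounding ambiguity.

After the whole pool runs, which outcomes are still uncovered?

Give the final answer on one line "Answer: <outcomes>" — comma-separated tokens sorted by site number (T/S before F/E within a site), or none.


input #1, a=0, b=5, s=1: events B1->T, B2->T, B3->T, B3->T, B3->T, B3->T, B3->T, B3->T, B3->F, B4->T, B5->T, B5->T, B5->T, B5->T, ...; outcomes B1=T, B2=T, B3=T, B3=F, B4=T, B5=T, B5=F, B6=F
input #2, a=0, b=1, s=-1: events B1->F, B3->T, B3->T, B3->T, B3->T, B3->T, B3->T, B3->T, B3->T, B3->T, B3->T, B3->T, B3->T, B3->F, ...; outcomes B1=F, B3=T, B3=F, B4=T, B5=T, B5=F, B6=F
input #3, a=0, b=4, s=1: events B1->T, B2->T, B3->T, B3->T, B3->T, B3->T, B3->T, B3->T, B3->T, B3->F, B4->T, B5->T, B5->T, B5->T, ...; outcomes B1=T, B2=T, B3=T, B3=F, B4=T, B5=T, B5=F, B6=F
input #4, a=-3, b=5, s=1: events B1->T, B2->T, B3->T, B3->T, B3->T, B3->T, B3->T, B3->T, B3->F, B4->T, B5->T, B5->T, B5->T, B5->T, ...; outcomes B1=T, B2=T, B3=T, B3=F, B4=T, B5=T, B5=F, B6=T
input #5, a=-1, b=1, s=-4: events B1->F, B3->T, B3->T, B3->T, B3->T, B3->T, B3->T, B3->T, B3->T, B3->T, B3->T, B3->T, B3->T, B3->T, ...; outcomes B1=F, B3=T, B3=F, B4=F, B5=T, B5=F, B6=F
input #6, a=0, b=1, s=-4: events B1->F, B3->T, B3->T, B3->T, B3->T, B3->T, B3->T, B3->T, B3->T, B3->T, B3->T, B3->T, B3->T, B3->F, ...; outcomes B1=F, B3=T, B3=F, B4=F, B5=T, B5=F, B6=F
union over the pool: B1=T, B1=F, B2=T, B3=T, B3=F, B4=T, B4=F, B5=T, B5=F, B6=T, B6=F
uncovered (1 of 12): B2=F
Answer: B2=F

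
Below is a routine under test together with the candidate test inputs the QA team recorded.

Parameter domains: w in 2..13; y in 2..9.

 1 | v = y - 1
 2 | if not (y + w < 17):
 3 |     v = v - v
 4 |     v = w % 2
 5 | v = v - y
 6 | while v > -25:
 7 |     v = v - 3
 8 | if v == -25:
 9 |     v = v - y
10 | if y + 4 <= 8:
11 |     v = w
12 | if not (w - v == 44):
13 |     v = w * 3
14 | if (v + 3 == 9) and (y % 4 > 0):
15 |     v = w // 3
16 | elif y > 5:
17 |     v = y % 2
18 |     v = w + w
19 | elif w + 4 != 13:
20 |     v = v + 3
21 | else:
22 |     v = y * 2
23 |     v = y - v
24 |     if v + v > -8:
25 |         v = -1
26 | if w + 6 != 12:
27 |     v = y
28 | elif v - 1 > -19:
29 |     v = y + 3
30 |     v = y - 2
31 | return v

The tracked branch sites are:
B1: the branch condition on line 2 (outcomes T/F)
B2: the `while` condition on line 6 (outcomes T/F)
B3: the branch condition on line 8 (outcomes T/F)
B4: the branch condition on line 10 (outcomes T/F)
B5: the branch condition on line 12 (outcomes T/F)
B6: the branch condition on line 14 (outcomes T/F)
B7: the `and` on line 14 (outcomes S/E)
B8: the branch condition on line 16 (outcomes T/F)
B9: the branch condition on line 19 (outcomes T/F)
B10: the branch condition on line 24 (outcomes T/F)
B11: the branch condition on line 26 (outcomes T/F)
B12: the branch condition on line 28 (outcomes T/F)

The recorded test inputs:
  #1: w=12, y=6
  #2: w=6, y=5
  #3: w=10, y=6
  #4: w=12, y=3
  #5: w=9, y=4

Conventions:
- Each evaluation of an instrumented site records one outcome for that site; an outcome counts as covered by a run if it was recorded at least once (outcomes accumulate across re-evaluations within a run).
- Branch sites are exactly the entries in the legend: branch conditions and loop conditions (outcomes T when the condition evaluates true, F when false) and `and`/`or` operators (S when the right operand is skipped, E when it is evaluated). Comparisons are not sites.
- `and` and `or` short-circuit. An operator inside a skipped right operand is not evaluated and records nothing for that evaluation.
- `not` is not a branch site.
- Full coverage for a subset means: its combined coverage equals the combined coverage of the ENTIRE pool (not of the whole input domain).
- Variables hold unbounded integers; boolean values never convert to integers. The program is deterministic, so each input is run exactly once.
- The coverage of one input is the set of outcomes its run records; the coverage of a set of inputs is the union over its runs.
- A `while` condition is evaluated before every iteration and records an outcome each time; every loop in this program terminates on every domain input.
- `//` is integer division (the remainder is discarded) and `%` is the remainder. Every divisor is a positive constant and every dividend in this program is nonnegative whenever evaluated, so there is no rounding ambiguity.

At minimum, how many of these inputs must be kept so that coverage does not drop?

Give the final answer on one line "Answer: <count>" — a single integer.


run #1 (w=12, y=6) runs B1->T, B2->T, B2->T, B2->T, B2->T, B2->T, B2->T, B2->T, B2->F, B3->F, B4->F, B5->T, B7->S, B6->F, ...; records B1=T, B2=T, B2=F, B3=F, B4=F, B5=T, B6=F, B7=S, B8=T, B11=T
run #2 (w=6, y=5) runs B1->F, B2->T, B2->T, B2->T, B2->T, B2->T, B2->T, B2->T, B2->T, B2->F, B3->T, B4->F, B5->T, B7->S, ...; records B1=F, B2=T, B2=F, B3=T, B4=F, B5=T, B6=F, B7=S, B8=F, B9=T, B11=F, B12=T
run #3 (w=10, y=6) runs B1->F, B2->T, B2->T, B2->T, B2->T, B2->T, B2->T, B2->T, B2->T, B2->F, B3->T, B4->F, B5->T, B7->S, ...; records B1=F, B2=T, B2=F, B3=T, B4=F, B5=T, B6=F, B7=S, B8=T, B11=T
run #4 (w=12, y=3) runs B1->F, B2->T, B2->T, B2->T, B2->T, B2->T, B2->T, B2->T, B2->T, B2->F, B3->T, B4->T, B5->T, B7->S, ...; records B1=F, B2=T, B2=F, B3=T, B4=T, B5=T, B6=F, B7=S, B8=F, B9=T, B11=T
run #5 (w=9, y=4) runs B1->F, B2->T, B2->T, B2->T, B2->T, B2->T, B2->T, B2->T, B2->T, B2->F, B3->T, B4->T, B5->T, B7->S, ...; records B1=F, B2=T, B2=F, B3=T, B4=T, B5=T, B6=F, B7=S, B8=F, B9=F, B10=F, B11=T
union over all inputs: B1=T, B1=F, B2=T, B2=F, B3=T, B3=F, B4=T, B4=F, B5=T, B6=F, B7=S, B8=T, B8=F, B9=T, B9=F, B10=F, B11=T, B11=F, B12=T (19 outcomes)
size 1 is not enough: best union over all size-1 subsets is 12/19
size 2 is not enough: best union over all size-2 subsets is 16/19
size 3: inputs {1, 2, 5} cover all 19 outcomes, and no lexicographically smaller subset of this size does
Answer: 3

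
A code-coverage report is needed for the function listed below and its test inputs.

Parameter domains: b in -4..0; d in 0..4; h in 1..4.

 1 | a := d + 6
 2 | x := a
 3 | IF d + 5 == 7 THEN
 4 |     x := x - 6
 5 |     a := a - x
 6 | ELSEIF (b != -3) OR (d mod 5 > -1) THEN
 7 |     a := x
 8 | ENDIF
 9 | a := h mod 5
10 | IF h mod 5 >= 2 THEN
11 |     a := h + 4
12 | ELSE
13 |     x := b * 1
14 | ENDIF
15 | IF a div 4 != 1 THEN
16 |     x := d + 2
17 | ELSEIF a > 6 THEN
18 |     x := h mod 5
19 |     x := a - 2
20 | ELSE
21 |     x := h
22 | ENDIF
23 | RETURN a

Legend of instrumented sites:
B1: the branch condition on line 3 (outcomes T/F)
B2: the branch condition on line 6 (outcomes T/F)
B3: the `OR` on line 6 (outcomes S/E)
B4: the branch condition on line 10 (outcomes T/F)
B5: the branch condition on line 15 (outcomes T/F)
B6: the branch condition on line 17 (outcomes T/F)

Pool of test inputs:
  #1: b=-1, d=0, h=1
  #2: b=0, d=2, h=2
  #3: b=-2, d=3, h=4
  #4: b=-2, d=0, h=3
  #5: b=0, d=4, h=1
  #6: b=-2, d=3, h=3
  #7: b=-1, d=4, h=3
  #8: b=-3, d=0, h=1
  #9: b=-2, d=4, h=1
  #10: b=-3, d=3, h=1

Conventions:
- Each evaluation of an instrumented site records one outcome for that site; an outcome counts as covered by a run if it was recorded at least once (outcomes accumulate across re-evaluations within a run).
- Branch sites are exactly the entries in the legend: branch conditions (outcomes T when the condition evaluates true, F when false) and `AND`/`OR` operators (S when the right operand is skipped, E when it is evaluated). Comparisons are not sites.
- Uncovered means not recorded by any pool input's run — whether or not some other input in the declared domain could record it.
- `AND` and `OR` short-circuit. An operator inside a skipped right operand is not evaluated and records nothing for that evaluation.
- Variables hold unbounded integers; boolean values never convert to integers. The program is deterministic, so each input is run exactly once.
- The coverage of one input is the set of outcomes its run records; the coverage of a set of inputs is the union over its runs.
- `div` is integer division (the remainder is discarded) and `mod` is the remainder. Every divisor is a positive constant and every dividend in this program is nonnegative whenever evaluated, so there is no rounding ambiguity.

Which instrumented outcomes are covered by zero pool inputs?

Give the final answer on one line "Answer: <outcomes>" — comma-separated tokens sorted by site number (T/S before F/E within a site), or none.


test 1 (b=-1, d=0, h=1) fires B1->F, B3->S, B2->T, B4->F, B5->T; hits B1=F, B2=T, B3=S, B4=F, B5=T
test 2 (b=0, d=2, h=2) fires B1->T, B4->T, B5->F, B6->F; hits B1=T, B4=T, B5=F, B6=F
test 3 (b=-2, d=3, h=4) fires B1->F, B3->S, B2->T, B4->T, B5->T; hits B1=F, B2=T, B3=S, B4=T, B5=T
test 4 (b=-2, d=0, h=3) fires B1->F, B3->S, B2->T, B4->T, B5->F, B6->T; hits B1=F, B2=T, B3=S, B4=T, B5=F, B6=T
test 5 (b=0, d=4, h=1) fires B1->F, B3->S, B2->T, B4->F, B5->T; hits B1=F, B2=T, B3=S, B4=F, B5=T
test 6 (b=-2, d=3, h=3) fires B1->F, B3->S, B2->T, B4->T, B5->F, B6->T; hits B1=F, B2=T, B3=S, B4=T, B5=F, B6=T
test 7 (b=-1, d=4, h=3) fires B1->F, B3->S, B2->T, B4->T, B5->F, B6->T; hits B1=F, B2=T, B3=S, B4=T, B5=F, B6=T
test 8 (b=-3, d=0, h=1) fires B1->F, B3->E, B2->T, B4->F, B5->T; hits B1=F, B2=T, B3=E, B4=F, B5=T
test 9 (b=-2, d=4, h=1) fires B1->F, B3->S, B2->T, B4->F, B5->T; hits B1=F, B2=T, B3=S, B4=F, B5=T
test 10 (b=-3, d=3, h=1) fires B1->F, B3->E, B2->T, B4->F, B5->T; hits B1=F, B2=T, B3=E, B4=F, B5=T
union over the pool: B1=T, B1=F, B2=T, B3=S, B3=E, B4=T, B4=F, B5=T, B5=F, B6=T, B6=F
uncovered (1 of 12): B2=F
Answer: B2=F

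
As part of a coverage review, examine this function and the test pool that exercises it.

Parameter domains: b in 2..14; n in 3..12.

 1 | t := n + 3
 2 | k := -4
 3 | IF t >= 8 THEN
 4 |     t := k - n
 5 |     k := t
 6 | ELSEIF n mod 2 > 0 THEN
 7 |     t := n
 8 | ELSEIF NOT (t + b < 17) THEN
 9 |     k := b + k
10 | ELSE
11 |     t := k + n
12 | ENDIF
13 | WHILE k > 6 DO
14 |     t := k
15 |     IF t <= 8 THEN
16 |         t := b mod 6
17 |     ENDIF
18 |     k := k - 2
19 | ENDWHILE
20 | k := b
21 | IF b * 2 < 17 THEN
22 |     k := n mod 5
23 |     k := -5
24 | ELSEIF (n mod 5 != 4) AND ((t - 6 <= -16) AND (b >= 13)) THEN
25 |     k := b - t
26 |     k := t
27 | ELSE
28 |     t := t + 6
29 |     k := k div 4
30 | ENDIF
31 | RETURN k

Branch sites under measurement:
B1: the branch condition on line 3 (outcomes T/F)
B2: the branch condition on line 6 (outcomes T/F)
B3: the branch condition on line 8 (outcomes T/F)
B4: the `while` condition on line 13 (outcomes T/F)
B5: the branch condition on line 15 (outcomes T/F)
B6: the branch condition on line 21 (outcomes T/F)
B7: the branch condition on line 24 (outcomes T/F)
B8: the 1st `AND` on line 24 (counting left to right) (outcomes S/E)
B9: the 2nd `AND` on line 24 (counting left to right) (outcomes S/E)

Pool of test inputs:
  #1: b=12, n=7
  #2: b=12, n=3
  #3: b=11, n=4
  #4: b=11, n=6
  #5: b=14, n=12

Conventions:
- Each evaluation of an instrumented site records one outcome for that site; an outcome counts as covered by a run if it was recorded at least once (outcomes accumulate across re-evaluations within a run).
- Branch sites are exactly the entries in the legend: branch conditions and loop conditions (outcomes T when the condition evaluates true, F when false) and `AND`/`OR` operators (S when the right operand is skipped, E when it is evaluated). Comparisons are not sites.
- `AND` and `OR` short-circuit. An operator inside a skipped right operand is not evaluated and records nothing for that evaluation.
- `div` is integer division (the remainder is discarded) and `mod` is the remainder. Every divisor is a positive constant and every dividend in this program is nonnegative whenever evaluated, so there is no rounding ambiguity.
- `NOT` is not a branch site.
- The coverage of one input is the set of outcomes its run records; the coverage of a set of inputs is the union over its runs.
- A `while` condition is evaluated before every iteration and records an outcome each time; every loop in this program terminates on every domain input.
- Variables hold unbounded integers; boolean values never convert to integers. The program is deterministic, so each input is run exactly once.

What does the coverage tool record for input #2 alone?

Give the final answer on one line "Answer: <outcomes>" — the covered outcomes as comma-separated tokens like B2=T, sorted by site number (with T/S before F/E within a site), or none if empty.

Simulating input #2 (b=12, n=3) step by step:
  B1->F, B2->T, B4->F, B6->F, B8->E, B9->S, B7->F
deduplicating events, the covered set is: B1=F, B2=T, B4=F, B6=F, B7=F, B8=E, B9=S

Answer: B1=F, B2=T, B4=F, B6=F, B7=F, B8=E, B9=S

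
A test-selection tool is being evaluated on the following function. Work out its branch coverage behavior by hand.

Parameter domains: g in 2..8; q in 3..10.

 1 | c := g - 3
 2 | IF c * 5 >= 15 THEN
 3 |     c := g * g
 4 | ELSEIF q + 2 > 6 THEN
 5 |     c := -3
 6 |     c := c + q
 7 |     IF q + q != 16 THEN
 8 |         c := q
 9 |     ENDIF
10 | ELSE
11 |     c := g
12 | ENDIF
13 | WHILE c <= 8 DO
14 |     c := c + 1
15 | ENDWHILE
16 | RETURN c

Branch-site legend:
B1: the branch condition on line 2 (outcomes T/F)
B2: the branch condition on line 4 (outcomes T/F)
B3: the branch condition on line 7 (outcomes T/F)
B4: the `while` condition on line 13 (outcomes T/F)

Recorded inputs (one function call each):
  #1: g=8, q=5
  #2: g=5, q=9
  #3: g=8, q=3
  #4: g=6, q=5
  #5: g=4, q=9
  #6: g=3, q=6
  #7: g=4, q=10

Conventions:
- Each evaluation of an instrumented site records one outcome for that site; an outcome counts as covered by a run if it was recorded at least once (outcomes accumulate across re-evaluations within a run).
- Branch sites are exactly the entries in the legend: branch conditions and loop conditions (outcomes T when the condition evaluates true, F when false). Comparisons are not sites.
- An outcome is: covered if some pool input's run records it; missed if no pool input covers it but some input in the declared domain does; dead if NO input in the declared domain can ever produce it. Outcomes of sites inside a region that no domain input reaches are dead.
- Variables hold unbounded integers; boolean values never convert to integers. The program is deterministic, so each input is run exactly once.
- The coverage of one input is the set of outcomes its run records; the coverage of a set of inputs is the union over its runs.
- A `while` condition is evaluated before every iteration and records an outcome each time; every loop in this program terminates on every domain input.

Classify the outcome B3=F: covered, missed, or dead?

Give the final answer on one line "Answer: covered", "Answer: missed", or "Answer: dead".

no pool input records B3=F
but domain input (g=2, q=8) does record it -> reachable, so missed

Answer: missed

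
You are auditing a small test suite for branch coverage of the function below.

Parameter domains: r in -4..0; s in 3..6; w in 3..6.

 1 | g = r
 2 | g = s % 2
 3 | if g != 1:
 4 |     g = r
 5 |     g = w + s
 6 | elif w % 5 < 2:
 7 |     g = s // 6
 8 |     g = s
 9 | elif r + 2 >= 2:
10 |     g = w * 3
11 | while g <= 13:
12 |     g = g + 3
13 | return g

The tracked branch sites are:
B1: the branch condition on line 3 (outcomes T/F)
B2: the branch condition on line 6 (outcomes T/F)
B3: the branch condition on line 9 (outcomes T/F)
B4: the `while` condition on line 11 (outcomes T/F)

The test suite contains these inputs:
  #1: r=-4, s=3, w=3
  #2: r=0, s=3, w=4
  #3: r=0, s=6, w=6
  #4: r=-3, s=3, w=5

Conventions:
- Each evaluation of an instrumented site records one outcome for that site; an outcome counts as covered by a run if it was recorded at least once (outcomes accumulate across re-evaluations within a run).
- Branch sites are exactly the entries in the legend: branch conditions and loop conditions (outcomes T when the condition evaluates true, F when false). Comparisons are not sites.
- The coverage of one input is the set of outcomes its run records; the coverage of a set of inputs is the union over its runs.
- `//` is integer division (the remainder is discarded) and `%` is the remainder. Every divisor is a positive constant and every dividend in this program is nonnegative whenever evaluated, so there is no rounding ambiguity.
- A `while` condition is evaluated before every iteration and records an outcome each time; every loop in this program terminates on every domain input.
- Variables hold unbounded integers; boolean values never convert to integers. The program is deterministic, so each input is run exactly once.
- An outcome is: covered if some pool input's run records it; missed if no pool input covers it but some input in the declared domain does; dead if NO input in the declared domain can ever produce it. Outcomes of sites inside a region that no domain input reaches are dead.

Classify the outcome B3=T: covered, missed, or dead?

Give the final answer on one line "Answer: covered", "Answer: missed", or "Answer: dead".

B3=T is recorded by pool input(s) 2 -> covered

Answer: covered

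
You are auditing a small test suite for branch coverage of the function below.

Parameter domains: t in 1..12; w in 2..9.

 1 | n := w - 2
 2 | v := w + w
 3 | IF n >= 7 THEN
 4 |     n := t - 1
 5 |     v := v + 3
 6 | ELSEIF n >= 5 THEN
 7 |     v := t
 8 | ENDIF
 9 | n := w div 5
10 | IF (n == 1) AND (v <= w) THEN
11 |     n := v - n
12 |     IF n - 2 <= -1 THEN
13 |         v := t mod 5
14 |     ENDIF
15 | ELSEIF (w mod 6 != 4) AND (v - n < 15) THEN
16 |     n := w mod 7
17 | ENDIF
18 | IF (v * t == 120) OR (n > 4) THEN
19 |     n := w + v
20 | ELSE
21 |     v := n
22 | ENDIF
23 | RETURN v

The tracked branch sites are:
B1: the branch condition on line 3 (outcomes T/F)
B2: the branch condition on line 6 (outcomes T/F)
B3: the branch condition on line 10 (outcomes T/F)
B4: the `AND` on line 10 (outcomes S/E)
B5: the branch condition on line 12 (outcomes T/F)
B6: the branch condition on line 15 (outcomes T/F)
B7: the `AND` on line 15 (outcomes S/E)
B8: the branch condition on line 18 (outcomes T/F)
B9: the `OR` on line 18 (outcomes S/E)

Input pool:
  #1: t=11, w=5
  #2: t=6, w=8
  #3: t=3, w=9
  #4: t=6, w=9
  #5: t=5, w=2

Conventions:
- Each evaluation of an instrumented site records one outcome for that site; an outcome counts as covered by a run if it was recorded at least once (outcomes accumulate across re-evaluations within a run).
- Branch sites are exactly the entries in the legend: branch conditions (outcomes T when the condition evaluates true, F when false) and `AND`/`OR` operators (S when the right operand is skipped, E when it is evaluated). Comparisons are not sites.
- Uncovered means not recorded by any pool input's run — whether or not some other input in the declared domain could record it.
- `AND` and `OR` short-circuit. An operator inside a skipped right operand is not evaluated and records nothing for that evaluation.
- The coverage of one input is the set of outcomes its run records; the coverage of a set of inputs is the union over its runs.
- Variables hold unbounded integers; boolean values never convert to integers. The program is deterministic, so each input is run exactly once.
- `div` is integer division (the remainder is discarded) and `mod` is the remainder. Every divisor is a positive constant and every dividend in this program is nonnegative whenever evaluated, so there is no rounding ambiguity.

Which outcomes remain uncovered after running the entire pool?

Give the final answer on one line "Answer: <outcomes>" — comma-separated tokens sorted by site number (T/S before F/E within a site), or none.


input #1 (t=11, w=5): events B1->F, B2->F, B4->E, B3->F, B7->E, B6->T, B9->E, B8->T; covers B1=F, B2=F, B3=F, B4=E, B6=T, B7=E, B8=T, B9=E
input #2 (t=6, w=8): events B1->F, B2->T, B4->E, B3->T, B5->F, B9->E, B8->T; covers B1=F, B2=T, B3=T, B4=E, B5=F, B8=T, B9=E
input #3 (t=3, w=9): events B1->T, B4->E, B3->F, B7->E, B6->F, B9->E, B8->F; covers B1=T, B3=F, B4=E, B6=F, B7=E, B8=F, B9=E
input #4 (t=6, w=9): events B1->T, B4->E, B3->F, B7->E, B6->F, B9->E, B8->F; covers B1=T, B3=F, B4=E, B6=F, B7=E, B8=F, B9=E
input #5 (t=5, w=2): events B1->F, B2->F, B4->S, B3->F, B7->E, B6->T, B9->E, B8->F; covers B1=F, B2=F, B3=F, B4=S, B6=T, B7=E, B8=F, B9=E
union over the pool: B1=T, B1=F, B2=T, B2=F, B3=T, B3=F, B4=S, B4=E, B5=F, B6=T, B6=F, B7=E, B8=T, B8=F, B9=E
uncovered (3 of 18): B5=T, B7=S, B9=S
Answer: B5=T, B7=S, B9=S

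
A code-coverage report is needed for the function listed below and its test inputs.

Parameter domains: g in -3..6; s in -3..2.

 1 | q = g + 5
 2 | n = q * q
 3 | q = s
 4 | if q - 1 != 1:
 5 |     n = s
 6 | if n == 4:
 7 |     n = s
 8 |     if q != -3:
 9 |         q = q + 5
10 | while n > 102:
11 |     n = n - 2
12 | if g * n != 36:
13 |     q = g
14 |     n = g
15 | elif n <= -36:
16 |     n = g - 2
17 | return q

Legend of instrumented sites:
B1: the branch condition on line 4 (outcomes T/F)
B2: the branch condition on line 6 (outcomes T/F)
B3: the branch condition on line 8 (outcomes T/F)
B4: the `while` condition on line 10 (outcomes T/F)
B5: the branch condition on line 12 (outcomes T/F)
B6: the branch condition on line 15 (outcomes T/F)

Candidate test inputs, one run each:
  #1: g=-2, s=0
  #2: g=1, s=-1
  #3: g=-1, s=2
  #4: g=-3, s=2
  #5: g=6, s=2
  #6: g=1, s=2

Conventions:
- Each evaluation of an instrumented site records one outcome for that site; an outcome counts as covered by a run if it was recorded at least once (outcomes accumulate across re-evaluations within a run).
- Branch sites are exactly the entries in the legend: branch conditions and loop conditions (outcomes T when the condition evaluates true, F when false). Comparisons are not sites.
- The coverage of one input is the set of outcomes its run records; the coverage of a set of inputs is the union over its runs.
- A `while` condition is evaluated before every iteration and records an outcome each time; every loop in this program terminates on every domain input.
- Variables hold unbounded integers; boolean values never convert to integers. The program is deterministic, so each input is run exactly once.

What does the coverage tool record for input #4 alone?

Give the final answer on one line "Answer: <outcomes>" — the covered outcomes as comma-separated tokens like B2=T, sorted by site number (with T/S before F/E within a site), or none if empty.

Simulating input #4 (g=-3, s=2) step by step:
  B1->F, B2->T, B3->T, B4->F, B5->T
deduplicating events, the covered set is: B1=F, B2=T, B3=T, B4=F, B5=T

Answer: B1=F, B2=T, B3=T, B4=F, B5=T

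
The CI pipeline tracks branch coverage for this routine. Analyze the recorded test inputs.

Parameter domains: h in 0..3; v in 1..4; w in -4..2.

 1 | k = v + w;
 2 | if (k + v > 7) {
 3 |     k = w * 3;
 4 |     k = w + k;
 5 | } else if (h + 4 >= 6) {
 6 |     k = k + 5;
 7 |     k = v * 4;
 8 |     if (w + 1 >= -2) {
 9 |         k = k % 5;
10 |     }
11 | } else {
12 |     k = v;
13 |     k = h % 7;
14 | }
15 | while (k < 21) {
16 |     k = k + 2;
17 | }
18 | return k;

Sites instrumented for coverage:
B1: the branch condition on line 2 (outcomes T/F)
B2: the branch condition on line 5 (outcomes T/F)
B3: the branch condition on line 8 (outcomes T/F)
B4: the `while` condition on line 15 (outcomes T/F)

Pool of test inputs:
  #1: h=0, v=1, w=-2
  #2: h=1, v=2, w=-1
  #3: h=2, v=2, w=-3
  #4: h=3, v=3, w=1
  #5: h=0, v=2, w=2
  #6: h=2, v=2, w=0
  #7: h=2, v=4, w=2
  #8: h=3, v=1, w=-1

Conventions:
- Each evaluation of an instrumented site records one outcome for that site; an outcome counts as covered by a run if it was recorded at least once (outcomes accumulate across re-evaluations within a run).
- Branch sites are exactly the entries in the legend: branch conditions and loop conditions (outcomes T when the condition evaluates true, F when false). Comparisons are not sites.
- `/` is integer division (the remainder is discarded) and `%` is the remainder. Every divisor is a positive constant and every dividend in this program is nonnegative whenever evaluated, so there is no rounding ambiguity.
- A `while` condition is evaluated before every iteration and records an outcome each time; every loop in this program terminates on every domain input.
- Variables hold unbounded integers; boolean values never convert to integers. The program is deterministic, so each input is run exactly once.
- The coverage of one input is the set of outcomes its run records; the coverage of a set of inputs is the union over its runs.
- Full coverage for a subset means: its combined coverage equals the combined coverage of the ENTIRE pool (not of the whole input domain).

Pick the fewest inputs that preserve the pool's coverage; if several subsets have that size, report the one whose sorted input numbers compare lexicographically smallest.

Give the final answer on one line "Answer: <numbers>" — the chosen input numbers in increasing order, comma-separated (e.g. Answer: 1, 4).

#1 (h=0, v=1, w=-2) -> covered: B1=F, B2=F, B4=T, B4=F
#2 (h=1, v=2, w=-1) -> covered: B1=F, B2=F, B4=T, B4=F
#3 (h=2, v=2, w=-3) -> covered: B1=F, B2=T, B3=T, B4=T, B4=F
#4 (h=3, v=3, w=1) -> covered: B1=F, B2=T, B3=T, B4=T, B4=F
#5 (h=0, v=2, w=2) -> covered: B1=F, B2=F, B4=T, B4=F
#6 (h=2, v=2, w=0) -> covered: B1=F, B2=T, B3=T, B4=T, B4=F
#7 (h=2, v=4, w=2) -> covered: B1=T, B4=T, B4=F
#8 (h=3, v=1, w=-1) -> covered: B1=F, B2=T, B3=T, B4=T, B4=F
together the pool reaches 7 outcomes: B1=T, B1=F, B2=T, B2=F, B3=T, B4=T, B4=F
size 1 is not enough: best union over all size-1 subsets is 5/7
size 2 is not enough: best union over all size-2 subsets is 6/7
size 3: inputs {1, 3, 7} cover all 7 outcomes, and no lexicographically smaller subset of this size does

Answer: 1, 3, 7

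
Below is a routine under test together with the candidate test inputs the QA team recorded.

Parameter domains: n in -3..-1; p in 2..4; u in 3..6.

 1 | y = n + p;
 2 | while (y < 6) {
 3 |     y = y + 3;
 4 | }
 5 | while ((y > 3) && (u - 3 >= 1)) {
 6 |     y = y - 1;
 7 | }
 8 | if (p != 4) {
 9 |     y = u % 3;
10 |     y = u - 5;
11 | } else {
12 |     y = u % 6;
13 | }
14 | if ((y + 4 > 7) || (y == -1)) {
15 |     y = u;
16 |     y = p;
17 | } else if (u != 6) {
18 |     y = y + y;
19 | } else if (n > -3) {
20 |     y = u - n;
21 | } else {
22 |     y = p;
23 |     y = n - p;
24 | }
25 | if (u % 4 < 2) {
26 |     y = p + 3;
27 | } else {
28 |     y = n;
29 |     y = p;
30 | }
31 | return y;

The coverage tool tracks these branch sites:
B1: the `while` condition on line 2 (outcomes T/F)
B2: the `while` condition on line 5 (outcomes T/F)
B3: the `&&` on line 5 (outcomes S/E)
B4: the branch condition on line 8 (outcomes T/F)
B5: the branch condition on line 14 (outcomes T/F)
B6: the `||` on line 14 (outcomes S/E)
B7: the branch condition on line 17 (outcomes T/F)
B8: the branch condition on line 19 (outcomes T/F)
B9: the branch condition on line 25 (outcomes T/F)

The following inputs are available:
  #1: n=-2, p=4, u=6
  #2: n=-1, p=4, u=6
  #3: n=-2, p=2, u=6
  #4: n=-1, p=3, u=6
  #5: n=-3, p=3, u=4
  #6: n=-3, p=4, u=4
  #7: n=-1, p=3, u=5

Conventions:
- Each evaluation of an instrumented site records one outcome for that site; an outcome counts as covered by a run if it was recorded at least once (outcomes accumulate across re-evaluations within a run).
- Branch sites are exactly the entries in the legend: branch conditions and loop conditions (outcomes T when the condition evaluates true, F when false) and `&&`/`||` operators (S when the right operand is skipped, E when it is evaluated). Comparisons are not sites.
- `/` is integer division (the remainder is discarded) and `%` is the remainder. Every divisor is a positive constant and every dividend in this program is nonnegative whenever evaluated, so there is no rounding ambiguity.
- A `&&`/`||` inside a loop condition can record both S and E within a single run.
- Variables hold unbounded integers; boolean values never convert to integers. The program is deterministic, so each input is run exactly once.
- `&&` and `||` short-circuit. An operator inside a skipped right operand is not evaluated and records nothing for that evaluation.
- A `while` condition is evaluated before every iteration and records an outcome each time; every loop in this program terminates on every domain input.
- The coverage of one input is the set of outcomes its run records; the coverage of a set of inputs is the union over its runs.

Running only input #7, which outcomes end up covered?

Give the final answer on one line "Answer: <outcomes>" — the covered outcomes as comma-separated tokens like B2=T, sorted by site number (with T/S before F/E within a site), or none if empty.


Event log for input #7 (n=-1, p=3, u=5):
  B1->T, B1->T, B1->F, B3->E, B2->T, B3->E, B2->T, B3->E, B2->T, B3->E
  B2->T, B3->E, B2->T, B3->S, B2->F, B4->T, B6->E, B5->F, B7->T, B9->T
as a set, this run covers: B1=T, B1=F, B2=T, B2=F, B3=S, B3=E, B4=T, B5=F, B6=E, B7=T, B9=T
Answer: B1=T, B1=F, B2=T, B2=F, B3=S, B3=E, B4=T, B5=F, B6=E, B7=T, B9=T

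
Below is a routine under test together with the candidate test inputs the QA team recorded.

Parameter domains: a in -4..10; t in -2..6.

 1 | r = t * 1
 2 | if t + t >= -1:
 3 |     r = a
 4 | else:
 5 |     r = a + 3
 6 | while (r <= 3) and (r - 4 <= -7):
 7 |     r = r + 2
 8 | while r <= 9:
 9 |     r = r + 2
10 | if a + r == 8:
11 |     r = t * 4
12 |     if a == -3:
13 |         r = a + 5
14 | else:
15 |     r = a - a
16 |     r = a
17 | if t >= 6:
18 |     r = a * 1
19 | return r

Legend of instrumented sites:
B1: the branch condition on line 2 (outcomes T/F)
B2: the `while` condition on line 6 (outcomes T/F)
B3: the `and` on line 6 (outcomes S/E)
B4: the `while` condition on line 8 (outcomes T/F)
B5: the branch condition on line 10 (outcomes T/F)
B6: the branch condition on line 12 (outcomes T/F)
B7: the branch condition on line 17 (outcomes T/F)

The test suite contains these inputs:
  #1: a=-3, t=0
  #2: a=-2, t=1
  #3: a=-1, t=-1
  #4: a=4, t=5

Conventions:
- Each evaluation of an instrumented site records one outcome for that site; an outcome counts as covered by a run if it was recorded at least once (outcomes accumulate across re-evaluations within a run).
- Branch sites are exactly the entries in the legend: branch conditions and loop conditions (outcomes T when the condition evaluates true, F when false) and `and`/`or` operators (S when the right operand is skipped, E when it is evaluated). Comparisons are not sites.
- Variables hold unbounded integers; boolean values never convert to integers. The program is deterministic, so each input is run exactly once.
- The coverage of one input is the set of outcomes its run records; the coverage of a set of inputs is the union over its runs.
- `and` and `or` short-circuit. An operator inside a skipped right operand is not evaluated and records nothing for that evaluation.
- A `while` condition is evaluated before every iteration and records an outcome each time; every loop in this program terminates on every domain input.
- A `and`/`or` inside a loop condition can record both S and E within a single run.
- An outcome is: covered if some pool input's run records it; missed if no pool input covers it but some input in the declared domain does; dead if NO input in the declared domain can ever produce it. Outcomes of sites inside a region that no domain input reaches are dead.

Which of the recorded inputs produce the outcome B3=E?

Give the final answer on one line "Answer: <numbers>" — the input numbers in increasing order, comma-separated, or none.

input #1 (a=-3, t=0): records B3=E
input #2 (a=-2, t=1): records B3=E
input #3 (a=-1, t=-1): records B3=E
input #4 (a=4, t=5): does not record B3=E

Answer: 1, 2, 3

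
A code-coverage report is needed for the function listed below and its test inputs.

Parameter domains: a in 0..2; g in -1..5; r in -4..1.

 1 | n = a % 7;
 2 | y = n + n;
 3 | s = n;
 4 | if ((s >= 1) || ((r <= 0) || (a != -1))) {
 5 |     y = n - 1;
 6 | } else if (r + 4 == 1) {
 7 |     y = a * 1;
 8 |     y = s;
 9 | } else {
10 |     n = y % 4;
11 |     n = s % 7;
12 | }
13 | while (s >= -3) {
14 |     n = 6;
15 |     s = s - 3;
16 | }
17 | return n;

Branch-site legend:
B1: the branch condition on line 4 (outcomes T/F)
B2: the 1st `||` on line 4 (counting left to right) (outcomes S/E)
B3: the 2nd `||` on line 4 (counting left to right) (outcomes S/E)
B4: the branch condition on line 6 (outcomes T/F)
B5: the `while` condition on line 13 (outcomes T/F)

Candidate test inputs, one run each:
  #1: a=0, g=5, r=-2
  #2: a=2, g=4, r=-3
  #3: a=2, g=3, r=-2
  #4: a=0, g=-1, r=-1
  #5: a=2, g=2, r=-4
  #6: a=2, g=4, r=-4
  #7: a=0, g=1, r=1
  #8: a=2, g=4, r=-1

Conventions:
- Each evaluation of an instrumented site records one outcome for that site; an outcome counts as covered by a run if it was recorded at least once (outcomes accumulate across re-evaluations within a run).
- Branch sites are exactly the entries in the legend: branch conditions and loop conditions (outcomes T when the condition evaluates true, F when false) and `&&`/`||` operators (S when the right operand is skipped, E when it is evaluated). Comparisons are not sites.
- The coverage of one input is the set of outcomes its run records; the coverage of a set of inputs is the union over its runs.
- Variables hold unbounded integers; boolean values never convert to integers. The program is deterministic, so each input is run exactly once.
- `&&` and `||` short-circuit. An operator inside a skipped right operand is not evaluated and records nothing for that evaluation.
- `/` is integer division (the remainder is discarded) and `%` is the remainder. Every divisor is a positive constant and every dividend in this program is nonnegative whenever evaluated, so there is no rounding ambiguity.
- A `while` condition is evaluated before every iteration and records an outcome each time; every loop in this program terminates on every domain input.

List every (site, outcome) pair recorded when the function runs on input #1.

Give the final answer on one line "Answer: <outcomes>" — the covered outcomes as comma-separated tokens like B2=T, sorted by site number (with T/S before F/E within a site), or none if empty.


Running input #1 (a=0, g=5, r=-2), event by event:
  B2->E, B3->S, B1->T, B5->T, B5->T, B5->F
as a set, this run covers: B1=T, B2=E, B3=S, B5=T, B5=F
Answer: B1=T, B2=E, B3=S, B5=T, B5=F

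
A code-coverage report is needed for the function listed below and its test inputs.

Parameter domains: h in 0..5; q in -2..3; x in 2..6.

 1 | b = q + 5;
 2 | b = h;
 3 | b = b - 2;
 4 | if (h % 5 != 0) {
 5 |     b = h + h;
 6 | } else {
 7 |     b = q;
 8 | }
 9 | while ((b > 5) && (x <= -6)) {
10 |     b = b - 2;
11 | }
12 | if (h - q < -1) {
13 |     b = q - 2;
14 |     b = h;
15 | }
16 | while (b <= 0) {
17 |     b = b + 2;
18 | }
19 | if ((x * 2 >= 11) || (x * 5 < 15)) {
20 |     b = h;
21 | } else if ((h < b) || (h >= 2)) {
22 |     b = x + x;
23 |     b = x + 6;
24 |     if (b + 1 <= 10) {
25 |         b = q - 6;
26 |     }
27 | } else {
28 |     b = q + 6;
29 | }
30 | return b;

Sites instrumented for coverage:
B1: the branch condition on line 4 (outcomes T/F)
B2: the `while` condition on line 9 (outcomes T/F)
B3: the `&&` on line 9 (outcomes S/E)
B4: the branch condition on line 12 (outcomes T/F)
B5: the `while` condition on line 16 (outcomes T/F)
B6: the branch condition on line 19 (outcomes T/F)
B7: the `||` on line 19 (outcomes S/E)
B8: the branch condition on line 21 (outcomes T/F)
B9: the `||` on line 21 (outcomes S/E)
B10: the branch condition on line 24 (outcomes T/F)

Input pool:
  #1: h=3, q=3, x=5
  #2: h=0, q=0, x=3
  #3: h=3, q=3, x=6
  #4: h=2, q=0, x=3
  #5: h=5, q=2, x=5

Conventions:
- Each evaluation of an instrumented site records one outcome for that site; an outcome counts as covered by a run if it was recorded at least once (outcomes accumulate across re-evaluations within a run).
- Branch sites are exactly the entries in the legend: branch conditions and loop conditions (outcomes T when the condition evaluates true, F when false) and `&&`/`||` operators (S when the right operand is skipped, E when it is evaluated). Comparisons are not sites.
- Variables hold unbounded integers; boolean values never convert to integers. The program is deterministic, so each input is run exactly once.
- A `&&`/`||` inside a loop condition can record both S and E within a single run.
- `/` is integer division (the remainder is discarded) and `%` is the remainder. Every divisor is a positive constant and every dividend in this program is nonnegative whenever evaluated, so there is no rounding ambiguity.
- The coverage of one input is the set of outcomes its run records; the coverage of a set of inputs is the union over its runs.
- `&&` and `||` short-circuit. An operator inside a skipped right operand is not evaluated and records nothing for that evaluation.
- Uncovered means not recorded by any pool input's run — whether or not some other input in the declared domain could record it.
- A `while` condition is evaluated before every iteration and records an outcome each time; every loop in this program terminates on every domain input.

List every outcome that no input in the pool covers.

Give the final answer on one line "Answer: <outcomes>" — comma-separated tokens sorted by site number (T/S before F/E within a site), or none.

input #1 (h=3, q=3, x=5): events B1->T, B3->E, B2->F, B4->F, B5->F, B7->E, B6->F, B9->S, B8->T, B10->F; covers B1=T, B2=F, B3=E, B4=F, B5=F, B6=F, B7=E, B8=T, B9=S, B10=F
input #2 (h=0, q=0, x=3): events B1->F, B3->S, B2->F, B4->F, B5->T, B5->F, B7->E, B6->F, B9->S, B8->T, B10->T; covers B1=F, B2=F, B3=S, B4=F, B5=T, B5=F, B6=F, B7=E, B8=T, B9=S, B10=T
input #3 (h=3, q=3, x=6): events B1->T, B3->E, B2->F, B4->F, B5->F, B7->S, B6->T; covers B1=T, B2=F, B3=E, B4=F, B5=F, B6=T, B7=S
input #4 (h=2, q=0, x=3): events B1->T, B3->S, B2->F, B4->F, B5->F, B7->E, B6->F, B9->S, B8->T, B10->T; covers B1=T, B2=F, B3=S, B4=F, B5=F, B6=F, B7=E, B8=T, B9=S, B10=T
input #5 (h=5, q=2, x=5): events B1->F, B3->S, B2->F, B4->F, B5->F, B7->E, B6->F, B9->E, B8->T, B10->F; covers B1=F, B2=F, B3=S, B4=F, B5=F, B6=F, B7=E, B8=T, B9=E, B10=F
union over the pool: B1=T, B1=F, B2=F, B3=S, B3=E, B4=F, B5=T, B5=F, B6=T, B6=F, B7=S, B7=E, B8=T, B9=S, B9=E, B10=T, B10=F
uncovered (3 of 20): B2=T, B4=T, B8=F

Answer: B2=T, B4=T, B8=F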